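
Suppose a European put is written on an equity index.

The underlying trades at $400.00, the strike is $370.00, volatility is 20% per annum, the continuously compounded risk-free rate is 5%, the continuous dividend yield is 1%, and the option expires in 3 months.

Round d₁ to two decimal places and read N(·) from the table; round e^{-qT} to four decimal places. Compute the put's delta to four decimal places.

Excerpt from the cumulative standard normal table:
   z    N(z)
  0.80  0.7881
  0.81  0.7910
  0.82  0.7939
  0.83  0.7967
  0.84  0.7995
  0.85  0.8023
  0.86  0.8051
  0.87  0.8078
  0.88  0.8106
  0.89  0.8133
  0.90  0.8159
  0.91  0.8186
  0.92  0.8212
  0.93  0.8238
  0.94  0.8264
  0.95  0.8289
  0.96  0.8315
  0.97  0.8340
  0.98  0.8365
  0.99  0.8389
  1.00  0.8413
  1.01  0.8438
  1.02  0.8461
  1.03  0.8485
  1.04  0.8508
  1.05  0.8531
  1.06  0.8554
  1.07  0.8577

T = 0.25;  σ√T = 0.1000
d₁ = [ln(400/370) + (0.05 − 0.01 + 0.2²/2)·0.25] / 0.1000 = [0.0780 + 0.0150] / 0.1000 = 0.9296 ⇒ 0.93
N(d₁) = N(0.93) = 0.8238
Δ_put = e^(−qT)·(N(d₁) − 1) = 0.9975·(0.8238 − 1) = -0.1758

-0.1758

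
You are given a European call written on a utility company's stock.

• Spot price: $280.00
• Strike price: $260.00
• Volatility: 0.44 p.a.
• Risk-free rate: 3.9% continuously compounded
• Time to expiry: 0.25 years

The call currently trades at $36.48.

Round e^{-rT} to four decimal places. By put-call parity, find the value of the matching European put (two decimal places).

$13.96

e^(−rT) = e^(−0.039·0.25) = 0.9903
Put-call parity: C − P = S − K·e^(−rT) = 280 − 260·0.9903 = 280 − 257.4780 = 22.5220
P = C − (C − P) = 36.48 − (22.5220) = 13.9580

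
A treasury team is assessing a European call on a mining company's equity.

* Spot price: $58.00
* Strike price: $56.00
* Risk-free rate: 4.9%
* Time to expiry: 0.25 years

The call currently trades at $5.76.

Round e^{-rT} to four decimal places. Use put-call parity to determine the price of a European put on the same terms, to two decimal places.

$3.08

exp(−rT) = exp(−0.049·0.25) = 0.9878
Put-call parity: C − P = S − K·e^(−rT) = 58 − 56·0.9878 = 58 − 55.3168 = 2.6832
P = C − (C − P) = 5.76 − (2.6832) = 3.0768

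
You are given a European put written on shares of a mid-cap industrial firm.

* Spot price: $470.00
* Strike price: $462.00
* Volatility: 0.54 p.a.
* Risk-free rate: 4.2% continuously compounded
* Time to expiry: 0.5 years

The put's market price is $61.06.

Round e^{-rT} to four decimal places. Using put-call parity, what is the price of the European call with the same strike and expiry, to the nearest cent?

exp(−rT) = exp(−0.042·0.5) = 0.9792
Put-call parity: C − P = S − K·e^(−rT) = 470 − 462·0.9792 = 470 − 452.3904 = 17.6096
C = P + (C − P) = 61.06 + (17.6096) = 78.6696

$78.67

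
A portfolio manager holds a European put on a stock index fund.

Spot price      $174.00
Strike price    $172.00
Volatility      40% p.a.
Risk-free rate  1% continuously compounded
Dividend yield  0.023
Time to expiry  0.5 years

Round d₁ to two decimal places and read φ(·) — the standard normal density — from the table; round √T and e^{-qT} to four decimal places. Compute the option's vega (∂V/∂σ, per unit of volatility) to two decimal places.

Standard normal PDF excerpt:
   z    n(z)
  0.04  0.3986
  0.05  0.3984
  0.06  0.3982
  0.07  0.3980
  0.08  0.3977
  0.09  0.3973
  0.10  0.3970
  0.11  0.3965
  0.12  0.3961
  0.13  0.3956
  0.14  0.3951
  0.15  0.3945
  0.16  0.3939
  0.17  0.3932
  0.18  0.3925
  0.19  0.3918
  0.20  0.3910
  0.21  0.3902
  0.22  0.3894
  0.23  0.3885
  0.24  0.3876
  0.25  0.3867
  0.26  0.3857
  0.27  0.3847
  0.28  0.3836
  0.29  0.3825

σ√T = 0.4·√0.5 = 0.2828
d₁ = [ln(174/172) + (0.01 − 0.023 + ½·0.4²)·0.5] / (σ√T) = (0.0116 + 0.0335) / 0.2828 = 0.1593 ≈ 0.16
√T = √0.5 = 0.7071
φ(d₁) = φ(0.16) = 0.3939
e^(−qT) = e^(−0.023·0.5) = 0.9886
vega = S·e^(−qT)·φ(d₁)·√T = 174·0.9886·0.3939·0.7071 = 47.9112

47.91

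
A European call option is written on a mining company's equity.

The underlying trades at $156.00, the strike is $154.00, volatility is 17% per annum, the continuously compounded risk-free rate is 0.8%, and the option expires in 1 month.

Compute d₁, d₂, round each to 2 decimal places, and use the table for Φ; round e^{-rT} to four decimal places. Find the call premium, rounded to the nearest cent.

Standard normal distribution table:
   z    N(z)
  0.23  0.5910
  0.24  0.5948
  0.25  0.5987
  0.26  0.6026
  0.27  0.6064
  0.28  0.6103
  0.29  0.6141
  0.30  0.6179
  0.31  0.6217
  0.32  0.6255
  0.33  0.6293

σ√T = 0.17 × 0.2887 = 0.0491
d₁ = [ln(156/154) + (0.008 + ½·0.17²)·0.08333] / (σ√T) = (0.0129 + 0.0019) / 0.0491 = 0.3011 ⇒ 0.30
d₂ = 0.3011 − 0.0491 = 0.2520 ⇒ 0.25
e^(−rT) = e^(−0.008·0.08333) = 0.9993
N(d₁) = N(0.30) = 0.6179;  N(d₂) = N(0.25) = 0.5987
C = 156·0.6179 − 154·0.9993·0.5987 = 96.3924 − 92.1353 = 4.2571

$4.26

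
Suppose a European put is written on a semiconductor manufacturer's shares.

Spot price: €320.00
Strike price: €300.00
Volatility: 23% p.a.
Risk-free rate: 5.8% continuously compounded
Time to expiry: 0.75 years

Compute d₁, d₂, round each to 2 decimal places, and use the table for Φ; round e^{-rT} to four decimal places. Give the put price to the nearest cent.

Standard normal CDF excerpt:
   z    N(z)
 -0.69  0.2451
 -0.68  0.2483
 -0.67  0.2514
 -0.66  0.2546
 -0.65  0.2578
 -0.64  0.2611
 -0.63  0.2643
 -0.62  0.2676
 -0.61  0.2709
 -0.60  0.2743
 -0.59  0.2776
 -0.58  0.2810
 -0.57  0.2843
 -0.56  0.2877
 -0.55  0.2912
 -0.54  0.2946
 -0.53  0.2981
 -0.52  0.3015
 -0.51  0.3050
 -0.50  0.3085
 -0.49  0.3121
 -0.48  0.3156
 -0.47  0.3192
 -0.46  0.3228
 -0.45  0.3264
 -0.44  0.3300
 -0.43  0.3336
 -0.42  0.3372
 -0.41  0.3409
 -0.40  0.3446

σ√T = 0.23 × 0.8660 = 0.1992
d₁ = [ln(320/300) + (0.058 + ½·0.23²)·0.75] / (σ√T) = (0.0645 + 0.0633) / 0.1992 = 0.6420 → 0.64
d₂ = 0.6420 − 0.1992 = 0.4428 → 0.44
exp(−rT) = exp(−0.058·0.75) = 0.9574
P = 300·0.9574·N(-0.44) − 320·N(-0.64) = 300·0.9574·0.3300 − 320·0.2611 = 94.7826 − 83.5520 = 11.2306

€11.23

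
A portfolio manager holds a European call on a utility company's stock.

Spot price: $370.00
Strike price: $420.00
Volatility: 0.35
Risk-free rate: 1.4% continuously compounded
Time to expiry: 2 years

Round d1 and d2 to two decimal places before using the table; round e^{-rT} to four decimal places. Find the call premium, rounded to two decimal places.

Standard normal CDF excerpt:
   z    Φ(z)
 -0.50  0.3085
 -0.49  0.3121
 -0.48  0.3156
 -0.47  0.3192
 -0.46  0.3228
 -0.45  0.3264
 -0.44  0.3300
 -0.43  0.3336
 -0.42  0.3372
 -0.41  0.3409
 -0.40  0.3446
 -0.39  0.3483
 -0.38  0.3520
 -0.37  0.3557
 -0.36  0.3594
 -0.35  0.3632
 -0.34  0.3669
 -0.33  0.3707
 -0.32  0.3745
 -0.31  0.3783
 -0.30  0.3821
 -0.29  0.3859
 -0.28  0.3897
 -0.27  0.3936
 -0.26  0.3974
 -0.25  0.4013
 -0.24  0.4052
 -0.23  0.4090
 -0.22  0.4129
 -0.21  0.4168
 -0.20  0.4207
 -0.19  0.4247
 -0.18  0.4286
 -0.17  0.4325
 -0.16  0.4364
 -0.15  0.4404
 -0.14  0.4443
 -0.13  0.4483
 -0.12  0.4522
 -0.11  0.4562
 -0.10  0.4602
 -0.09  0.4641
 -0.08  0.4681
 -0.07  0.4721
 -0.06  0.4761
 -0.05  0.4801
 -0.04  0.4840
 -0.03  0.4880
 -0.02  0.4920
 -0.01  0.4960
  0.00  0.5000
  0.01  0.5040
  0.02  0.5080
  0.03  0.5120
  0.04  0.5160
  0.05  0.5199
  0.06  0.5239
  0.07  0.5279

$59.06

T = 2;  σ√T = 0.4950
ln(S/K) + (r + σ²/2)T = ln(370/420) + (0.014 + 0.35²/2)·2 = -0.1268 + 0.1505 = 0.0237
d₁ = 0.0237 / 0.4950 = 0.0480 which rounds to 0.05
d₂ = d₁ − σ√T = 0.0480 − 0.4950 = -0.4470 which rounds to -0.45
e^(−rT) = e^(−0.014·2) = 0.9724
C = 370·N(0.05) − 420·0.9724·N(-0.45) = 370·0.5199 − 420·0.9724·0.3264 = 192.3630 − 133.3044 = 59.0586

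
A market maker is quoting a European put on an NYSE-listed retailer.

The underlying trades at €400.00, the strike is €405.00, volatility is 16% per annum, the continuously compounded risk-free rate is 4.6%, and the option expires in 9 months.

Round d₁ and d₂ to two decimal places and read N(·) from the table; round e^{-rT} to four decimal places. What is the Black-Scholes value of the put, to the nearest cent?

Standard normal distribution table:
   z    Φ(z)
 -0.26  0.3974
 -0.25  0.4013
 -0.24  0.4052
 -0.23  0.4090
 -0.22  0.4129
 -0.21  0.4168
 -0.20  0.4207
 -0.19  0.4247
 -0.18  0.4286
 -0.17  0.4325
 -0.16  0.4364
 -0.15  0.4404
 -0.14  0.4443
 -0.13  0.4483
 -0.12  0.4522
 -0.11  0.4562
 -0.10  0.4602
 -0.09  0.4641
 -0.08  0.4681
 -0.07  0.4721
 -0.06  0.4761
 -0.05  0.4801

€17.99

σ√T = 0.16·√0.75 = 0.1386
d₁ = [ln(400/405) + (0.046 + ½·0.16²)·0.75] / (σ√T) = (-0.0124 + 0.0441) / 0.1386 = 0.2286 ≈ 0.23
d₂ = 0.2286 − 0.1386 = 0.0900 ≈ 0.09
exp(−rT) = exp(−0.046·0.75) = 0.9661
N(−d₂) = N(-0.09) = 0.4641;  N(−d₁) = N(-0.23) = 0.4090
P = 405·0.9661·0.4641 − 400·0.4090 = 181.5886 − 163.6000 = 17.9886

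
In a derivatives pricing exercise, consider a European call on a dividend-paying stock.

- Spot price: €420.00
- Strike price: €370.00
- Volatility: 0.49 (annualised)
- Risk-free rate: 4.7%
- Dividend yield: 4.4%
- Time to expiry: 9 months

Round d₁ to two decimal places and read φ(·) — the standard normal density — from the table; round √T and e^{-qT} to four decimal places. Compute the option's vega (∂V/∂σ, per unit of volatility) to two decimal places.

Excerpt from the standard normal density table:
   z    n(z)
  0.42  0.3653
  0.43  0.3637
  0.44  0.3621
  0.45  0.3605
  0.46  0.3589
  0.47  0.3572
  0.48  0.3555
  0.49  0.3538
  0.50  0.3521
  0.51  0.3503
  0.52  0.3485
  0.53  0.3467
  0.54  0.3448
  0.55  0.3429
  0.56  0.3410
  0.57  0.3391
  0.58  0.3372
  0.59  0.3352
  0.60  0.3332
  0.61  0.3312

T = 0.75;  σ√T = 0.4244
ln(S/K) + (r − q + σ²/2)T = ln(420/370) + (0.047 − 0.044 + 0.49²/2)·0.75 = 0.1268 + 0.0923 = 0.2190
d₁ = 0.2190 / 0.4244 = 0.5162 ≈ 0.52
√T = √0.75 = 0.8660
φ(d₁) = φ(0.52) = 0.3485
e^(−qT) = e^(−0.044·0.75) = 0.9675
vega = S·e^(−qT)·φ(d₁)·√T = 420·0.9675·0.3485·0.8660 = 122.6368
(The put has the same vega.)

122.64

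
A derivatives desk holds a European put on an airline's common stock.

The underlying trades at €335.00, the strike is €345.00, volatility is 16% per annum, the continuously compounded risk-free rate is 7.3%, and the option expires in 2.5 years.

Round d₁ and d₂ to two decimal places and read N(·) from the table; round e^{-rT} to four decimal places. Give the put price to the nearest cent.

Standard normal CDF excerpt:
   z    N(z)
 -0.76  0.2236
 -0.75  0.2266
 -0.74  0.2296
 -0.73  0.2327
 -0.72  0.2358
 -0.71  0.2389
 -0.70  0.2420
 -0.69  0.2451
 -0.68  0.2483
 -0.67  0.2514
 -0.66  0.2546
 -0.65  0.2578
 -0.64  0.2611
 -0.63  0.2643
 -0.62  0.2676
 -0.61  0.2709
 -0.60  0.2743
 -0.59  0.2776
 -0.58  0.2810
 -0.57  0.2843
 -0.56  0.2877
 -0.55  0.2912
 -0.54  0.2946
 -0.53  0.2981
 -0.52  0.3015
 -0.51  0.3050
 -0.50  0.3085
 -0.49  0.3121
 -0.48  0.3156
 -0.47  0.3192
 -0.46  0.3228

σ√T = 0.16 × 1.5811 = 0.2530
d₁ = [ln(335/345) + (0.073 + 0.16²/2)·2.5] / 0.2530 = [-0.0294 + 0.2145] / 0.2530 = 0.7316 ⇒ 0.73
d₂ = d₁ − σ√T = 0.7316 − 0.2530 = 0.4786 ⇒ 0.48
exp(−rT) = exp(−0.073·2.5) = 0.8332
N(−d₂) = N(-0.48) = 0.3156;  N(−d₁) = N(-0.73) = 0.2327
P = 345·0.8332·0.3156 − 335·0.2327 = 90.7205 − 77.9545 = 12.7660

€12.77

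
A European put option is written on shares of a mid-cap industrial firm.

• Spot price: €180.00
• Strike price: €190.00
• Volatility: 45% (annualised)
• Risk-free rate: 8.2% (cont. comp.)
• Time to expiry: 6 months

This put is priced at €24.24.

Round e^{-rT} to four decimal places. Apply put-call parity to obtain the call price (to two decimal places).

€21.88

e^(−rT) = e^(−0.082·0.5) = 0.9598
Put-call parity: C − P = S − K·e^(−rT) = 180 − 190·0.9598 = 180 − 182.3620 = -2.3620
C = P + (C − P) = 24.24 + (-2.3620) = 21.8780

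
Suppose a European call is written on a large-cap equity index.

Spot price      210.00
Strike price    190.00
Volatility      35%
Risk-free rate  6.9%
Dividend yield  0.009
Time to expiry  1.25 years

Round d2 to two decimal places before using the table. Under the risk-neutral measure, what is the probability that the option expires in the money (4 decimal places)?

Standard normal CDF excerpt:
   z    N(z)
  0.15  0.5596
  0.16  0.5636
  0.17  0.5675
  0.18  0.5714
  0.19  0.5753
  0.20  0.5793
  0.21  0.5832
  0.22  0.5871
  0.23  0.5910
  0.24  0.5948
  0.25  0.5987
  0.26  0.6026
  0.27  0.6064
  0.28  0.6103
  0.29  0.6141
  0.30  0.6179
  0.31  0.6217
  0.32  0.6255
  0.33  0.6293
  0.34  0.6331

0.5987

σ√T = 0.35·√1.25 = 0.3913
d₁ = [ln(210/190) + (0.069 − 0.009 + 0.35²/2)·1.25] / 0.3913 = [0.1001 + 0.1516] / 0.3913 = 0.6431 which rounds to 0.64
d₂ = d₁ − σ√T = 0.6431 − 0.3913 = 0.2518 which rounds to 0.25
Risk-neutral Pr[S_T > K] = N(d₂) = N(0.25) = 0.5987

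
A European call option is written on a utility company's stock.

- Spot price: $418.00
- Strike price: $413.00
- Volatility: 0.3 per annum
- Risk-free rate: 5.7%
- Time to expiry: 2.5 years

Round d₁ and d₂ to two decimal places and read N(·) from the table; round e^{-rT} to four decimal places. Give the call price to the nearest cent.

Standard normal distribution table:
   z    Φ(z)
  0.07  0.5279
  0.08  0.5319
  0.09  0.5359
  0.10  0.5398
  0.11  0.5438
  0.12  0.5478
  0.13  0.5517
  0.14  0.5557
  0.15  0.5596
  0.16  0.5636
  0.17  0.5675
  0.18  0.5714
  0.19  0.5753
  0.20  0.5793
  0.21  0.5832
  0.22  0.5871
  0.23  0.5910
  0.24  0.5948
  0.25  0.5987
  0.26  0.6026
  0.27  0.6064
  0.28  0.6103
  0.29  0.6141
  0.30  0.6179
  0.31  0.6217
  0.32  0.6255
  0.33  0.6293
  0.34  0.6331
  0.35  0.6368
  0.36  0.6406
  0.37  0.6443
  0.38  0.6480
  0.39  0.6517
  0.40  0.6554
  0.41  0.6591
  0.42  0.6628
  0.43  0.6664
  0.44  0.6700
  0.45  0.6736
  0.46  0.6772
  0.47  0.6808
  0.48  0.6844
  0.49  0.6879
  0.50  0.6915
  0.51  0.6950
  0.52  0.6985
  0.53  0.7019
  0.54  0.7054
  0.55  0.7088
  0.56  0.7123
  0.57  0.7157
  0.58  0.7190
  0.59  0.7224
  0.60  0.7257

T = 2.5;  σ√T = 0.4743
d₁ = [ln(418/413) + (0.057 + 0.3²/2)·2.5] / 0.4743 = [0.0120 + 0.2550] / 0.4743 = 0.5630 → 0.56
d₂ = d₁ − σ√T = 0.5630 − 0.4743 = 0.0886 → 0.09
exp(−rT) = exp(−0.057·2.5) = 0.8672
N(d₁) = N(0.56) = 0.7123;  N(d₂) = N(0.09) = 0.5359
C = 418·0.7123 − 413·0.8672·0.5359 = 297.7414 − 191.9345 = 105.8069

$105.81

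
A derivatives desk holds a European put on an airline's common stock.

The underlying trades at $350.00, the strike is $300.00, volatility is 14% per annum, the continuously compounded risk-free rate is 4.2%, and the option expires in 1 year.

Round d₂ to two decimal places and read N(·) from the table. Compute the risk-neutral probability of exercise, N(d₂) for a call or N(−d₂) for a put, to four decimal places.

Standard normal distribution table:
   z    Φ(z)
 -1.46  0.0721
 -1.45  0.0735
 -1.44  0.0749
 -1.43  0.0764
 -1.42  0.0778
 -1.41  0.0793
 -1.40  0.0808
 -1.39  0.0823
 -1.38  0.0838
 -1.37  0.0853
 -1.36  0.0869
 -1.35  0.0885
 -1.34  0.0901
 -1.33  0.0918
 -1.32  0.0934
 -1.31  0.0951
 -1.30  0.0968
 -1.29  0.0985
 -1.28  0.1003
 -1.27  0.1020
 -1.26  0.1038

T = 1;  σ√T = 0.1400
d₁ = [ln(350/300) + (0.042 + ½·0.14²)·1] / (σ√T) = (0.1542 + 0.0518) / 0.1400 = 1.4711 ≈ 1.47
d₂ = 1.4711 − 0.1400 = 1.3311 ≈ 1.33
Pr(exercise) under Q = N(−d₂) = N(-1.33) = 0.0918

0.0918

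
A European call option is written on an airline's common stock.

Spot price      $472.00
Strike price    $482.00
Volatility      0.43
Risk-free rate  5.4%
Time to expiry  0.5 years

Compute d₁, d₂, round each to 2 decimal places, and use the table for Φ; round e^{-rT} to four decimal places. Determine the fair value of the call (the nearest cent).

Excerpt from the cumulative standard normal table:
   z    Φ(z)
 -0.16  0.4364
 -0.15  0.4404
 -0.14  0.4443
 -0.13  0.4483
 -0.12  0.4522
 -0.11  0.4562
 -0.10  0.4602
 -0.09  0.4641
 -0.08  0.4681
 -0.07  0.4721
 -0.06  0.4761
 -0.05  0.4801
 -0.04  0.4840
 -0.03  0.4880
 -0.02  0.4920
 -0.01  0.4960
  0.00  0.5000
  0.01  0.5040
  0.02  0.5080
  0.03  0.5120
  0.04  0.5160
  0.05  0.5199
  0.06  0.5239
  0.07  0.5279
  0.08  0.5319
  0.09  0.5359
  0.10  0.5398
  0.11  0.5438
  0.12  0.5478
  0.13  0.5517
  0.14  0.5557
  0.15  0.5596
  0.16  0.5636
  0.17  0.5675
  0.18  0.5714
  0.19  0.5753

$57.53

σ√T = 0.43·√0.5 = 0.3041
d₁ = [ln(472/482) + (0.054 + 0.43²/2)·0.5] / 0.3041 = [-0.0210 + 0.0732] / 0.3041 = 0.1719 → 0.17
d₂ = d₁ − σ√T = 0.1719 − 0.3041 = -0.1322 → -0.13
exp(−rT) = exp(−0.054·0.5) = 0.9734
C = 472·N(0.17) − 482·0.9734·N(-0.13) = 472·0.5675 − 482·0.9734·0.4483 = 267.8600 − 210.3329 = 57.5271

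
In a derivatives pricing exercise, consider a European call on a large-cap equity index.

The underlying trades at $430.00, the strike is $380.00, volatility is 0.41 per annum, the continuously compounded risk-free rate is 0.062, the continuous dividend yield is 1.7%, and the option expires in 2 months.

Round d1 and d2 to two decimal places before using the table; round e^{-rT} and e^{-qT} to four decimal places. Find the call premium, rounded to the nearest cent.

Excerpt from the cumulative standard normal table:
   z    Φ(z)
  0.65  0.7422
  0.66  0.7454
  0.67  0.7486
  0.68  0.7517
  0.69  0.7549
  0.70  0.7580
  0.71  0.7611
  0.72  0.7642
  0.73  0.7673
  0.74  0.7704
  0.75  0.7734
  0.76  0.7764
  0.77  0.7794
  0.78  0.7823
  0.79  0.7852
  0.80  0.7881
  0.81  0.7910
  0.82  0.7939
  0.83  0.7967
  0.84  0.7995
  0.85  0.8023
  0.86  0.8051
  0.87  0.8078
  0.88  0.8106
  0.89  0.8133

$61.31

σ√T = 0.41·√0.1667 = 0.1674
ln(S/K) + (r − q + σ²/2)T = ln(430/380) + (0.062 − 0.017 + 0.41²/2)·0.1667 = 0.1236 + 0.0215 = 0.1451
d₁ = 0.1451 / 0.1674 = 0.8670 ⇒ 0.87
d₂ = d₁ − σ√T = 0.8670 − 0.1674 = 0.6996 ⇒ 0.70
e^(−qT) = e^(−0.017·0.1667) = 0.9972;  e^(−rT) = e^(−0.062·0.1667) = 0.9897
N(d₁) = N(0.87) = 0.8078;  N(d₂) = N(0.70) = 0.7580
C = 430·0.9972·0.8078 − 380·0.9897·0.7580 = 346.3814 − 285.0732 = 61.3082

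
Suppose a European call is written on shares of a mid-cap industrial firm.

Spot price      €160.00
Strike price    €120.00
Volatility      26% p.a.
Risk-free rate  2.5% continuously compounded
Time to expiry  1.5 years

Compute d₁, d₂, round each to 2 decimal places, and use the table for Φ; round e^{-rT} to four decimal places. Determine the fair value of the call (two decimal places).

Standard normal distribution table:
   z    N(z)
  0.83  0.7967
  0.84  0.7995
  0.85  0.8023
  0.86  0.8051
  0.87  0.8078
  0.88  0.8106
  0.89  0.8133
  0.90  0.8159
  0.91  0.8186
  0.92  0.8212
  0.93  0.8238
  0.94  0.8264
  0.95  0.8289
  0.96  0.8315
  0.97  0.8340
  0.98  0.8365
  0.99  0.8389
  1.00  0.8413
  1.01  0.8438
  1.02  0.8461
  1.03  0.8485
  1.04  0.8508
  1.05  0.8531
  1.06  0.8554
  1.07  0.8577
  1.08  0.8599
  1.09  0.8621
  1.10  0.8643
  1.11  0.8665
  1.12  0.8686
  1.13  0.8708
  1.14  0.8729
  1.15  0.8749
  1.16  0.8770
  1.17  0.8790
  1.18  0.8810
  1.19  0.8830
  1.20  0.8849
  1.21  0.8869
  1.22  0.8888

€47.90

σ√T = 0.26 × 1.2247 = 0.3184
ln(S/K) + (r + σ²/2)T = ln(160/120) + (0.025 + 0.26²/2)·1.5 = 0.2877 + 0.0882 = 0.3759
d₁ = 0.3759 / 0.3184 = 1.1804 which rounds to 1.18
d₂ = d₁ − σ√T = 1.1804 − 0.3184 = 0.8620 which rounds to 0.86
e^(−rT) = e^(−0.025·1.5) = 0.9632
C = 160·N(1.18) − 120·0.9632·N(0.86) = 160·0.8810 − 120·0.9632·0.8051 = 140.9600 − 93.0567 = 47.9033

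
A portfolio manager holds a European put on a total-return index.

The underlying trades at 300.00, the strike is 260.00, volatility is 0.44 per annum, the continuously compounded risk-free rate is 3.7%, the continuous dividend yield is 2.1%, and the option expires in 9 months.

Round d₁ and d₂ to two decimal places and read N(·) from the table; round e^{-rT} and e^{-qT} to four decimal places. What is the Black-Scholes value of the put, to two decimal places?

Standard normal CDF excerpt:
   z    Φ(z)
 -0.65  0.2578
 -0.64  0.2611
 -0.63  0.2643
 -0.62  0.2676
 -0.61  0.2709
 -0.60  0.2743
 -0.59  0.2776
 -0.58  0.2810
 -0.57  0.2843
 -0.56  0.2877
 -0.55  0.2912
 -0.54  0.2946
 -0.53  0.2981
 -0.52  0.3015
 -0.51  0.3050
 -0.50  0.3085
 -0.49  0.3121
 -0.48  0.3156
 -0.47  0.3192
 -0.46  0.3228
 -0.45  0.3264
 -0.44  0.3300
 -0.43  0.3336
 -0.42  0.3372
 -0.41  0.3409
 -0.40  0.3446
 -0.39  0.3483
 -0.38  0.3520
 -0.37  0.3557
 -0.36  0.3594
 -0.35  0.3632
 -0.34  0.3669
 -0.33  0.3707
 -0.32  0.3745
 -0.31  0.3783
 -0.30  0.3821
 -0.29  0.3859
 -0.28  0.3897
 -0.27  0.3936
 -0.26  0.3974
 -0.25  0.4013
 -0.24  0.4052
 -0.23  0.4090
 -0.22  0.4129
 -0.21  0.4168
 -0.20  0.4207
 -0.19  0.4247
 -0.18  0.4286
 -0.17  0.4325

σ√T = 0.44 × 0.8660 = 0.3811
d₁ = [ln(300/260) + (0.037 − 0.021 + 0.44²/2)·0.75] / 0.3811 = [0.1431 + 0.0846] / 0.3811 = 0.5976 ≈ 0.60
d₂ = d₁ − σ√T = 0.5976 − 0.3811 = 0.2165 ≈ 0.22
exp(−qT) = exp(−0.021·0.75) = 0.9844;  exp(−rT) = exp(−0.037·0.75) = 0.9726
N(−d₂) = N(-0.22) = 0.4129;  N(−d₁) = N(-0.60) = 0.2743
P = 260·0.9726·0.4129 − 300·0.9844·0.2743 = 104.4125 − 81.0063 = 23.4062

23.41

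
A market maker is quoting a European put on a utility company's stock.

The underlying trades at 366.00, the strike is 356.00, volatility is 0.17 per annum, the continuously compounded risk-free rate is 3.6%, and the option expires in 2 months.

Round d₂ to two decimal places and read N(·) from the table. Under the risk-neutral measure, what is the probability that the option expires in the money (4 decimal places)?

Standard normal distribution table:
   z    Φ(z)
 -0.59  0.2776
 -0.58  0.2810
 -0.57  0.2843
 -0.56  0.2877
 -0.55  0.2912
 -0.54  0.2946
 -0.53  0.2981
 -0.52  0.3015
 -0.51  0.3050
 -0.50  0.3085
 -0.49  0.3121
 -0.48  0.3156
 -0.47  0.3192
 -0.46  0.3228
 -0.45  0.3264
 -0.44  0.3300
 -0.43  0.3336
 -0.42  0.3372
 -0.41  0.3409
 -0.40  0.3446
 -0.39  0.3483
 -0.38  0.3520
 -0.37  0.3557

σ√T = 0.17·√0.1667 = 0.0694
d₁ = [ln(366/356) + (0.036 + 0.17²/2)·0.1667] / 0.0694 = [0.0277 + 0.0084] / 0.0694 = 0.5203 which rounds to 0.52
d₂ = d₁ − σ√T = 0.5203 − 0.0694 = 0.4509 which rounds to 0.45
Risk-neutral Pr[S_T < K] = N(−d₂) = N(-0.45) = 0.3264

0.3264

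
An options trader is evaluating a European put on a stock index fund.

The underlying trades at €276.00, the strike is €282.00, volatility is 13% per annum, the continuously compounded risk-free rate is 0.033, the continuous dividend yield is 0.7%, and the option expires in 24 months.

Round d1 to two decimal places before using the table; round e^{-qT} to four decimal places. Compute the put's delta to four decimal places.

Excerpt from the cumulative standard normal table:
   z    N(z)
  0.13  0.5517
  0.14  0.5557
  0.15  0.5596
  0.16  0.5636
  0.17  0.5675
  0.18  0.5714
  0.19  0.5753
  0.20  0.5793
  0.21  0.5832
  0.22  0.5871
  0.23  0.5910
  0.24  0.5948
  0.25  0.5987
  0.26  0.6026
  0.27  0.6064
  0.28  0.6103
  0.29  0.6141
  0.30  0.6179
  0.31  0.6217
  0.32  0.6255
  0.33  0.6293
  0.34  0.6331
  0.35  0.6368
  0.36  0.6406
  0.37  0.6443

-0.3919

T = 2;  σ√T = 0.1838
d₁ = [ln(276/282) + (0.033 − 0.007 + ½·0.13²)·2] / (σ√T) = (-0.0215 + 0.0689) / 0.1838 = 0.2578 → 0.26
N(d₁) = N(0.26) = 0.6026
Δ_put = exp(−qT)·(N(d₁) − 1) = 0.9861·(0.6026 − 1) = -0.3919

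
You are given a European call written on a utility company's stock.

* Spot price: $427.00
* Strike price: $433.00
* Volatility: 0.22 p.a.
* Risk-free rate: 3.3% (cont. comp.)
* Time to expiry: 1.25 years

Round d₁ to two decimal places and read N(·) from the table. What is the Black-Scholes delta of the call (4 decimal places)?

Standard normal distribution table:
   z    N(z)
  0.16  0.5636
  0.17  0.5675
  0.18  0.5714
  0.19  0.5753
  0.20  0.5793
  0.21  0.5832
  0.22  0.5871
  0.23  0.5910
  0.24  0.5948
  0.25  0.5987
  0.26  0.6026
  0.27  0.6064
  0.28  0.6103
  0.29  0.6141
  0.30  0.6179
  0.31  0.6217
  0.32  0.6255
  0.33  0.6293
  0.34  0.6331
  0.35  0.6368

0.5910

T = 1.25;  σ√T = 0.2460
d₁ = [ln(427/433) + (0.033 + 0.22²/2)·1.25] / 0.2460 = [-0.0140 + 0.0715] / 0.2460 = 0.2340 → 0.23
N(d₁) = N(0.23) = 0.5910
Δ_call = N(d₁) = 0.5910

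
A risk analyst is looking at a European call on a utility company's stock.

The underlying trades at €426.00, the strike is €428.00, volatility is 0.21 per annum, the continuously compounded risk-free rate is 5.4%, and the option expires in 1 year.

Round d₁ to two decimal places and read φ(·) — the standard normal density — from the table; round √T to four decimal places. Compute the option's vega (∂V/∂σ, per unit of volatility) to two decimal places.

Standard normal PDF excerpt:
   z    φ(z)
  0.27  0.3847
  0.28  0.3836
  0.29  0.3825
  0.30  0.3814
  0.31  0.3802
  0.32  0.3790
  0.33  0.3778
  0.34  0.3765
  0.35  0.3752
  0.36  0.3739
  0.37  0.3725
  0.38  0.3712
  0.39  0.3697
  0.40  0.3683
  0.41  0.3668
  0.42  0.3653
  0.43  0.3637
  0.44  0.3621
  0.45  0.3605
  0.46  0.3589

160.39

σ√T = 0.21 × 1.0000 = 0.2100
ln(S/K) + (r + σ²/2)T = ln(426/428) + (0.054 + 0.21²/2)·1 = -0.0047 + 0.0760 = 0.0714
d₁ = 0.0714 / 0.2100 = 0.3398 ⇒ 0.34
√T = √1 = 1.0000
φ(d₁) = φ(0.34) = 0.3765
vega = S·φ(d₁)·√T = 426·0.3765·1.0000 = 160.3890
(Vega is the same for a European call and put with the same parameters.)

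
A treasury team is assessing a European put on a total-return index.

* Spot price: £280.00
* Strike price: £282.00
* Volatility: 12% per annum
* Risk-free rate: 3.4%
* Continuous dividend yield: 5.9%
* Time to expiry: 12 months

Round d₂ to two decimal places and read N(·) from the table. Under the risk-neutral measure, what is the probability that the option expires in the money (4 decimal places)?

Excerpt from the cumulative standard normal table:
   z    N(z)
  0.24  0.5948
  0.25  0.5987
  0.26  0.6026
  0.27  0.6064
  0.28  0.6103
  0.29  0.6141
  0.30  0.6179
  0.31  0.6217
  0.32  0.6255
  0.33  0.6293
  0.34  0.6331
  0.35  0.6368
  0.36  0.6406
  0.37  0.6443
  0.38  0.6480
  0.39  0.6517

0.6293

σ√T = 0.12 × 1.0000 = 0.1200
d₁ = [ln(280/282) + (0.034 − 0.059 + ½·0.12²)·1] / (σ√T) = (-0.0071 − 0.0178) / 0.1200 = -0.2076 which rounds to -0.21
d₂ = -0.2076 − 0.1200 = -0.3276 which rounds to -0.33
Risk-neutral Pr[S_T < K] = N(−d₂) = N(0.33) = 0.6293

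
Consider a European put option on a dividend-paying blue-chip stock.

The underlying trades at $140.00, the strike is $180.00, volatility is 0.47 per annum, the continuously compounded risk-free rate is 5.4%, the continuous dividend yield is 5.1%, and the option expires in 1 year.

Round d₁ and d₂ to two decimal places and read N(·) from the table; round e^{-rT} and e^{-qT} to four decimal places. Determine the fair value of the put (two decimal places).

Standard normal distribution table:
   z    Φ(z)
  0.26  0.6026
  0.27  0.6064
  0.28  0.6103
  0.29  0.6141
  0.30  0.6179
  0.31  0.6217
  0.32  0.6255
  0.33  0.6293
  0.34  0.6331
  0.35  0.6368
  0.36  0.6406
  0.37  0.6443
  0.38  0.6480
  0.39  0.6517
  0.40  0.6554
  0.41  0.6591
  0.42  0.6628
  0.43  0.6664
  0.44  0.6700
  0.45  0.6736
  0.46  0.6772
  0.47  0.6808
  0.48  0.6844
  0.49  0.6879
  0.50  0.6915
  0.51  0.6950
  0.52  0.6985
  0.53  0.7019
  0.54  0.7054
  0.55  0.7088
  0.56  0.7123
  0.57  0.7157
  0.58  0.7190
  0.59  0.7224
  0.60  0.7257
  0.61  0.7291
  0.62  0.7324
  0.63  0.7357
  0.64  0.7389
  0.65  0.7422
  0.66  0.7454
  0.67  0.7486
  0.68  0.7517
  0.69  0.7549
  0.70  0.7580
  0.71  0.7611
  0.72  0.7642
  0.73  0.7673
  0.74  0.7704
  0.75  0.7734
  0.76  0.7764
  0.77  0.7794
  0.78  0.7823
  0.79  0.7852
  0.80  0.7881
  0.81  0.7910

$50.70

σ√T = 0.47·√1 = 0.4700
d₁ = [ln(140/180) + (0.054 − 0.051 + 0.47²/2)·1] / 0.4700 = [-0.2513 + 0.1134] / 0.4700 = -0.2933 ⇒ -0.29
d₂ = d₁ − σ√T = -0.2933 − 0.4700 = -0.7633 ⇒ -0.76
exp(−qT) = exp(−0.051·1) = 0.9503;  exp(−rT) = exp(−0.054·1) = 0.9474
P = 180·0.9474·N(0.76) − 140·0.9503·N(0.29) = 180·0.9474·0.7764 − 140·0.9503·0.6141 = 132.4010 − 81.7011 = 50.7000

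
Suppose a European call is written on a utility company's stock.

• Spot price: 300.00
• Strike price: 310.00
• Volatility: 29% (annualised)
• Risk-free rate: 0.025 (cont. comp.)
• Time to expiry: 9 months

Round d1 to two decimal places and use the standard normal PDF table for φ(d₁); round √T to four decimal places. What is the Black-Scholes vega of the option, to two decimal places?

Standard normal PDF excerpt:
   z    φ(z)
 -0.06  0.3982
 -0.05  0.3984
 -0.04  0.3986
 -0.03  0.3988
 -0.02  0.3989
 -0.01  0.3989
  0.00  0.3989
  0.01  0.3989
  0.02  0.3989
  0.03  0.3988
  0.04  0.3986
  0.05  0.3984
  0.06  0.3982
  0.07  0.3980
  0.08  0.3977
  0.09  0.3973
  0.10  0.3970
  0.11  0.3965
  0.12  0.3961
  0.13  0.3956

σ√T = 0.29 × 0.8660 = 0.2511
d₁ = [ln(300/310) + (0.025 + ½·0.29²)·0.75] / (σ√T) = (-0.0328 + 0.0503) / 0.2511 = 0.0697 which rounds to 0.07
√T = √0.75 = 0.8660
φ(d₁) = φ(0.07) = 0.3980
vega = S·φ(d₁)·√T = 300·0.3980·0.8660 = 103.4004

103.40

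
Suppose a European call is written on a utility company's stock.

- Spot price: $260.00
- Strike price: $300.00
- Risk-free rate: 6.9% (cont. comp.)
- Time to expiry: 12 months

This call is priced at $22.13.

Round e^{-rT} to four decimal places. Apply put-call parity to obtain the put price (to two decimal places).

$42.12

exp(−rT) = exp(−0.069·1) = 0.9333
Put-call parity: C − P = S − K·e^(−rT) = 260 − 300·0.9333 = 260 − 279.9900 = -19.9900
P = C − (C − P) = 22.13 − (-19.9900) = 42.1200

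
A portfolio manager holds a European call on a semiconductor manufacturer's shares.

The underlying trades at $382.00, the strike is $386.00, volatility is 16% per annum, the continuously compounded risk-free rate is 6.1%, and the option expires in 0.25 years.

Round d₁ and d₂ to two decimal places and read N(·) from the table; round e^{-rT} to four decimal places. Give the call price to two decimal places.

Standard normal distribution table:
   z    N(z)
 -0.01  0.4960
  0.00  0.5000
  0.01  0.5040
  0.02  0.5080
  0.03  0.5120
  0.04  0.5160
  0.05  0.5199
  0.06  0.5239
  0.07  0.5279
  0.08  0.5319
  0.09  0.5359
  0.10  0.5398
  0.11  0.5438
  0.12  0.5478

σ√T = 0.16·√0.25 = 0.0800
d₁ = [ln(382/386) + (0.061 + 0.16²/2)·0.25] / 0.0800 = [-0.0104 + 0.0185] / 0.0800 = 0.1004 ≈ 0.10
d₂ = d₁ − σ√T = 0.1004 − 0.0800 = 0.0204 ≈ 0.02
exp(−rT) = exp(−0.061·0.25) = 0.9849
N(d₁) = N(0.10) = 0.5398;  N(d₂) = N(0.02) = 0.5080
C = 382·0.5398 − 386·0.9849·0.5080 = 206.2036 − 193.1271 = 13.0765

$13.08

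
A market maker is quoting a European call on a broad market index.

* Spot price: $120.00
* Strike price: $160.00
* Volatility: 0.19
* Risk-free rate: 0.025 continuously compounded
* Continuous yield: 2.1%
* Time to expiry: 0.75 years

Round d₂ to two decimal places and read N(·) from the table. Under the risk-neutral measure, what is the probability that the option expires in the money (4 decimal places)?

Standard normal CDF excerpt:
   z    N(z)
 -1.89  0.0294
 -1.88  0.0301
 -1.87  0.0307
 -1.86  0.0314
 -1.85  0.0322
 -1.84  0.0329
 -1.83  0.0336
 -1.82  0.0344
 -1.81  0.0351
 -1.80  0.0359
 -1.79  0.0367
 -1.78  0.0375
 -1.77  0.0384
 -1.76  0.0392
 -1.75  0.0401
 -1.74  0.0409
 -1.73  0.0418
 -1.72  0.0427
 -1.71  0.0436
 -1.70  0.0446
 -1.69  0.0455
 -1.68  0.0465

T = 0.75;  σ√T = 0.1645
d₁ = [ln(120/160) + (0.025 − 0.021 + ½·0.19²)·0.75] / (σ√T) = (-0.2877 + 0.0165) / 0.1645 = -1.6478 ⇒ -1.65
d₂ = -1.6478 − 0.1645 = -1.8124 ⇒ -1.81
Risk-neutral Pr[S_T > K] = N(d₂) = N(-1.81) = 0.0351

0.0351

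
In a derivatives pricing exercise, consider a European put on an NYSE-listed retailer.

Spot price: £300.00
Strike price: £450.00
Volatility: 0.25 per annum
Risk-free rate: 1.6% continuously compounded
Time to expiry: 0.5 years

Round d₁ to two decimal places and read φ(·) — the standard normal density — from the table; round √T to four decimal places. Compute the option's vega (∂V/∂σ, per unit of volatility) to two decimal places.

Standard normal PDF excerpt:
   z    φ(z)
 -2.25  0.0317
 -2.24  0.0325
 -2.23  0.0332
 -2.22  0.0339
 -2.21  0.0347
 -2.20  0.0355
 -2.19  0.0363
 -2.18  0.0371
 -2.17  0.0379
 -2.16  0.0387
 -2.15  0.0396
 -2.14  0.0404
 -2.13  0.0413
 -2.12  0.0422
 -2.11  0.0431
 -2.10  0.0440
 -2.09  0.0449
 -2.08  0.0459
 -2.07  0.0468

T = 0.5;  σ√T = 0.1768
d₁ = [ln(300/450) + (0.016 + 0.25²/2)·0.5] / 0.1768 = [-0.4055 + 0.0236] / 0.1768 = -2.1600 ≈ -2.16
√T = √0.5 = 0.7071
φ(d₁) = φ(-2.16) = 0.0387
vega = S·φ(d₁)·√T = 300·0.0387·0.7071 = 8.2094

8.21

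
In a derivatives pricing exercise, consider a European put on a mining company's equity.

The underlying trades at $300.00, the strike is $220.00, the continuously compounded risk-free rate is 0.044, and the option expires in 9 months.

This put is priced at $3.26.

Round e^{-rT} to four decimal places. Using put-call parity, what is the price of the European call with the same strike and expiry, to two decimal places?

$90.41

e^(−rT) = e^(−0.044·0.75) = 0.9675
Put-call parity: C − P = S − K·e^(−rT) = 300 − 220·0.9675 = 300 − 212.8500 = 87.1500
C = P + (C − P) = 3.26 + (87.1500) = 90.4100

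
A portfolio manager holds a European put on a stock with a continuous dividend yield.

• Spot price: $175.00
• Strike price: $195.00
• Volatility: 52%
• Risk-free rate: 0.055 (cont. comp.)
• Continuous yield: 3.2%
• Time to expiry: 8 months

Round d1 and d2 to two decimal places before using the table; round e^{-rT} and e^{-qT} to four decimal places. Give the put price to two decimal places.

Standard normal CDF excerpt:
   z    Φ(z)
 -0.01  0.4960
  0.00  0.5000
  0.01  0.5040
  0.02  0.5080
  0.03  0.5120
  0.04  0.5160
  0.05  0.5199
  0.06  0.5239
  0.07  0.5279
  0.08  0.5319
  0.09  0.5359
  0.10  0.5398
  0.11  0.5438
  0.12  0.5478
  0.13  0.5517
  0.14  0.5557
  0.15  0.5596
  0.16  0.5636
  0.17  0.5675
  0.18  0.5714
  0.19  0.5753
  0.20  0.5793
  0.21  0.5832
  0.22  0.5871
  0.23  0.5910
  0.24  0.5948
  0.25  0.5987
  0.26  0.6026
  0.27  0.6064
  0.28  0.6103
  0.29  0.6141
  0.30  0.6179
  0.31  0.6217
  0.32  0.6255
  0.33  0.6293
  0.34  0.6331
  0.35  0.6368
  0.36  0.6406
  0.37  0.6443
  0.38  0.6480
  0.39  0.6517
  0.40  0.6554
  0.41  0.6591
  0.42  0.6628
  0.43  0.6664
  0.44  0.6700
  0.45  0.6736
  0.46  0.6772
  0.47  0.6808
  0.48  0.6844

$38.93

σ√T = 0.52 × 0.8165 = 0.4246
ln(S/K) + (r − q + σ²/2)T = ln(175/195) + (0.055 − 0.032 + 0.52²/2)·0.6667 = -0.1082 + 0.1055 = -0.0027
d₁ = -0.0027 / 0.4246 = -0.0065 which rounds to -0.01
d₂ = d₁ − σ√T = -0.0065 − 0.4246 = -0.4310 which rounds to -0.43
e^(−qT) = e^(−0.032·0.6667) = 0.9789;  e^(−rT) = e^(−0.055·0.6667) = 0.9640
N(−d₂) = N(0.43) = 0.6664;  N(−d₁) = N(0.01) = 0.5040
P = 195·0.9640·0.6664 − 175·0.9789·0.5040 = 125.2699 − 86.3390 = 38.9309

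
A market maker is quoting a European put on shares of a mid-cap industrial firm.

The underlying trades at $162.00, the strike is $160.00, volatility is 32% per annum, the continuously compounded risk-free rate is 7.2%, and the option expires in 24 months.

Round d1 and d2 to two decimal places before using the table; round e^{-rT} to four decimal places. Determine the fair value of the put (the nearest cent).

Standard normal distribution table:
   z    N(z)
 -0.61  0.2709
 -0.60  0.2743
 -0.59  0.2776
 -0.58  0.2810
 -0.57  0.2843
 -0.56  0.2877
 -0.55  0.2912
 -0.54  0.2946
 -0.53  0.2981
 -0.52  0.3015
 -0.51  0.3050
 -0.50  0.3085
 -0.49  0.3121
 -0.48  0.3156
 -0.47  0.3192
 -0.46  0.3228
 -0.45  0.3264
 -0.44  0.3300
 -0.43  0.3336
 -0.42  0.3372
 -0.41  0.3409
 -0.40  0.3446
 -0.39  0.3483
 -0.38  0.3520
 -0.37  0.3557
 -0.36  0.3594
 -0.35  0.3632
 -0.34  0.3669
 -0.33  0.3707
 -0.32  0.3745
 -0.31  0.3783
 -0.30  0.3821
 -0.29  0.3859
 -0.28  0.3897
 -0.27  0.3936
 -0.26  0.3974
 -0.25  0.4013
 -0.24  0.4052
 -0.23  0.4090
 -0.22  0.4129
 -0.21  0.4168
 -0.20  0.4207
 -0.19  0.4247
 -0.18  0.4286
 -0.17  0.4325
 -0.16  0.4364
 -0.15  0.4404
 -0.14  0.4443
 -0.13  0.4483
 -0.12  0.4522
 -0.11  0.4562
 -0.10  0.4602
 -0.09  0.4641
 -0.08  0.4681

$16.59

σ√T = 0.32 × 1.4142 = 0.4525
d₁ = [ln(162/160) + (0.072 + ½·0.32²)·2] / (σ√T) = (0.0124 + 0.2464) / 0.4525 = 0.5719 → 0.57
d₂ = 0.5719 − 0.4525 = 0.1194 → 0.12
exp(−rT) = exp(−0.072·2) = 0.8659
N(−d₂) = N(-0.12) = 0.4522;  N(−d₁) = N(-0.57) = 0.2843
P = 160·0.8659·0.4522 − 162·0.2843 = 62.6496 − 46.0566 = 16.5930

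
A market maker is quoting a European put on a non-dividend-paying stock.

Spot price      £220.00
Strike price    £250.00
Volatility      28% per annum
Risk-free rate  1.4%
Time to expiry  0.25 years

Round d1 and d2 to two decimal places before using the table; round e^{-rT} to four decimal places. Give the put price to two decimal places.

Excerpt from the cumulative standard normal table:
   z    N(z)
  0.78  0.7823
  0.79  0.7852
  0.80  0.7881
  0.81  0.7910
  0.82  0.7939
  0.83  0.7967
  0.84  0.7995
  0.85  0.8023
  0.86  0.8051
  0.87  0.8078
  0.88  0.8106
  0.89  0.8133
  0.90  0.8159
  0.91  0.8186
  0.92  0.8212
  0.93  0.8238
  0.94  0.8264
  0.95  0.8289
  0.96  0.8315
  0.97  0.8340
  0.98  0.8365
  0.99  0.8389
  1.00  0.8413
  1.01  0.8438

T = 0.25;  σ√T = 0.1400
ln(S/K) + (r + σ²/2)T = ln(220/250) + (0.014 + 0.28²/2)·0.25 = -0.1278 + 0.0133 = -0.1145
d₁ = -0.1145 / 0.1400 = -0.8181 ⇒ -0.82
d₂ = d₁ − σ√T = -0.8181 − 0.1400 = -0.9581 ⇒ -0.96
e^(−rT) = e^(−0.014·0.25) = 0.9965
P = 250·0.9965·N(0.96) − 220·N(0.82) = 250·0.9965·0.8315 − 220·0.7939 = 207.1474 − 174.6580 = 32.4894

£32.49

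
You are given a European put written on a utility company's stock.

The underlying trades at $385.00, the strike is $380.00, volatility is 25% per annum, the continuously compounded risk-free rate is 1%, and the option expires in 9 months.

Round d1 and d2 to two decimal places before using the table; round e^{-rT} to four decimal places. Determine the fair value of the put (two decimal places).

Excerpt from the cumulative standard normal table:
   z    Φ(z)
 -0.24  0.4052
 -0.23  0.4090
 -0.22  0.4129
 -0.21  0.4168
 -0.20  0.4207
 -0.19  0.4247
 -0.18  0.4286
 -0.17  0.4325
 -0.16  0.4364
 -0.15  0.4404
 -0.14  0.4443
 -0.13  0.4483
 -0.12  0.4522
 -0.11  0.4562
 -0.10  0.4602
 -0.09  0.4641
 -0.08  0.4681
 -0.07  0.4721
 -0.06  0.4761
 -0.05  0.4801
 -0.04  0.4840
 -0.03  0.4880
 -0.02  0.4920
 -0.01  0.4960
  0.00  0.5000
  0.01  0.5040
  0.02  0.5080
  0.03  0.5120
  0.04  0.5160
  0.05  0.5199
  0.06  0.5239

$28.11

σ√T = 0.25·√0.75 = 0.2165
d₁ = [ln(385/380) + (0.01 + 0.25²/2)·0.75] / 0.2165 = [0.0131 + 0.0309] / 0.2165 = 0.2033 ≈ 0.20
d₂ = d₁ − σ√T = 0.2033 − 0.2165 = -0.0132 ≈ -0.01
exp(−rT) = exp(−0.01·0.75) = 0.9925
N(−d₂) = N(0.01) = 0.5040;  N(−d₁) = N(-0.20) = 0.4207
P = 380·0.9925·0.5040 − 385·0.4207 = 190.0836 − 161.9695 = 28.1141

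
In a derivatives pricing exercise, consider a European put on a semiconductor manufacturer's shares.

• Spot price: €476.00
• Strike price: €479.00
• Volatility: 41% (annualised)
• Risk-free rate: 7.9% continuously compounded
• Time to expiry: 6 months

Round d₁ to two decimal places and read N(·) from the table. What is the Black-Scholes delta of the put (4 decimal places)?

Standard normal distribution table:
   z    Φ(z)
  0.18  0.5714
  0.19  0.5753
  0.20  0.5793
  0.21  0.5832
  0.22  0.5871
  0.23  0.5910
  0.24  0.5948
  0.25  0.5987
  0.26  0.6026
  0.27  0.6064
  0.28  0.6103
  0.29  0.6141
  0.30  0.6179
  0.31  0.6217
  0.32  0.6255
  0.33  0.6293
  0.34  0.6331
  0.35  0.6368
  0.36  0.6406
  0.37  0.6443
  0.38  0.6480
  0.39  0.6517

σ√T = 0.41·√0.5 = 0.2899
d₁ = [ln(476/479) + (0.079 + ½·0.41²)·0.5] / (σ√T) = (-0.0063 + 0.0815) / 0.2899 = 0.2595 → 0.26
N(d₁) = N(0.26) = 0.6026
Δ_put = N(d₁) − 1 = 0.6026 − 1 = -0.3974

-0.3974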